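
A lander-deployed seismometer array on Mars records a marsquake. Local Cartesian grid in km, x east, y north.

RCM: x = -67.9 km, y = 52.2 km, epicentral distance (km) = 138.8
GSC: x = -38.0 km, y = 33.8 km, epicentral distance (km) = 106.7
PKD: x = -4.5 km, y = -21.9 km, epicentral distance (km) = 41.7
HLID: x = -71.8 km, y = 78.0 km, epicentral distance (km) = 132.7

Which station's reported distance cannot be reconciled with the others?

Solve using three stations at a time. Using RCM, GSC, PKD (subtract circle equations pairwise → linear system) gives (x, y) ≈ (16.8, -57.7).
Distances from that point to each station vs reported:
  RCM: calculated 138.8 vs reported 138.8 → residual 0.0 km
  GSC: calculated 106.7 vs reported 106.7 → residual 0.0 km
  PKD: calculated 41.7 vs reported 41.7 → residual 0.0 km
  HLID: calculated 162.1 vs reported 132.7 → residual 29.4 km
RCM, GSC, PKD are mutually consistent (residuals ≈ 0); HLID is off by 29.4 km.

HLID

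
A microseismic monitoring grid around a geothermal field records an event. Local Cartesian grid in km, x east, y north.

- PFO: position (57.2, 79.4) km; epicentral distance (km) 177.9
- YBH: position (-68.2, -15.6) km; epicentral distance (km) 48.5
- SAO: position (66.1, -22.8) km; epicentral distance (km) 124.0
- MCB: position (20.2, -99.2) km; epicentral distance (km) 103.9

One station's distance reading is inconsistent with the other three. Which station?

Solve using three stations at a time. Using PFO, YBH, SAO (subtract circle equations pairwise → linear system) gives (x, y) ≈ (-51.8, -61.2).
Distances from that point to each station vs reported:
  PFO: calculated 177.9 vs reported 177.9 → residual 0.0 km
  YBH: calculated 48.5 vs reported 48.5 → residual 0.0 km
  SAO: calculated 124.0 vs reported 124.0 → residual 0.0 km
  MCB: calculated 81.4 vs reported 103.9 → residual 22.5 km
PFO, YBH, SAO are mutually consistent (residuals ≈ 0); MCB is off by 22.5 km.

MCB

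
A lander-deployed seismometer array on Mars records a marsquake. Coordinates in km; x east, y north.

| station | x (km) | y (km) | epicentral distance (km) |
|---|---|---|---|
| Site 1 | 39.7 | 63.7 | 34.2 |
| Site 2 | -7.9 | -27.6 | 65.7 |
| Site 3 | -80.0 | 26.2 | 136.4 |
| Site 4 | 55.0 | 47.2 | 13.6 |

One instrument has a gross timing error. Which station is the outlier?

Solve using three stations at a time. Using Site 1, Site 3, Site 4 (subtract circle equations pairwise → linear system) gives (x, y) ≈ (56.2, 33.8).
Distances from that point to each station vs reported:
  Site 1: calculated 34.1 vs reported 34.2 → residual 0.1 km
  Site 2: calculated 88.7 vs reported 65.7 → residual 23.0 km
  Site 3: calculated 136.4 vs reported 136.4 → residual 0.0 km
  Site 4: calculated 13.5 vs reported 13.6 → residual 0.1 km
Site 1, Site 3, Site 4 are mutually consistent (residuals ≈ 0); Site 2 is off by 23.0 km.

Site 2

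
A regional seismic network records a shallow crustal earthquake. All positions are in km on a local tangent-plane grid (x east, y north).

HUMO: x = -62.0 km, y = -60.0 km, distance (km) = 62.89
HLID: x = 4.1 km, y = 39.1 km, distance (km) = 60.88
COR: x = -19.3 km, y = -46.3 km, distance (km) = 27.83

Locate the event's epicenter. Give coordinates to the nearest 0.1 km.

(-14.4, -18.9)

Circle about each station: (x + 62.0)² + (y + 60.0)² = 62.89²; (x − 4.1)² + (y − 39.1)² = 60.88²; (x + 19.3)² + (y + 46.3)² = 27.83².
Subtracting the HUMO equation from the HLID and COR equations removes the quadratic terms:
132.2 x + 198.2 y = -5649.60
85.4 x + 27.4 y = -1747.18
Solving the 2×2 system: x ≈ -14.4, y ≈ -18.9 km.
Check against HUMO (with the unrounded x, y): √((x + 62.0)²+(y + 60.0)²) = 62.89 ≈ 62.89 km. ✓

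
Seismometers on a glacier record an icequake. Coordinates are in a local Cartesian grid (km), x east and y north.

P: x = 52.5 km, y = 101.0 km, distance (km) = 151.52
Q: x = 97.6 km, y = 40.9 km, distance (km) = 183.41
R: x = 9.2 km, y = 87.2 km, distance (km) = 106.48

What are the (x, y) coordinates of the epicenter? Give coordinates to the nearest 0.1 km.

x ≈ -85.8 km, y ≈ 39.1 km

Circle about each station: (x − 52.5)² + (y − 101.0)² = 151.52²; (x − 97.6)² + (y − 40.9)² = 183.41²; (x − 9.2)² + (y − 87.2)² = 106.48².
Subtracting the P equation from the Q and R equations removes the quadratic terms:
90.2 x − 120.2 y = -12439.60
-86.6 x − 27.6 y = 6351.55
Solving the 2×2 system: x ≈ -85.8, y ≈ 39.1 km.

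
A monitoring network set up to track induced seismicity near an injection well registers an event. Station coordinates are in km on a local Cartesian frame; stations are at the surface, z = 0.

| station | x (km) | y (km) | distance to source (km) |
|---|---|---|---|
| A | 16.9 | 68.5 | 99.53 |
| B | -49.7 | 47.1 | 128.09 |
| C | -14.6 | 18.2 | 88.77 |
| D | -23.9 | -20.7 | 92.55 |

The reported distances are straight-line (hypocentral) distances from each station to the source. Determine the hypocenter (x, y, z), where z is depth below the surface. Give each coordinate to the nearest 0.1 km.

x ≈ 54.2 km, y ≈ -10.0 km, depth ≈ 48.5 km

Each station gives a sphere (x−x_i)² + (y−y_i)² + z² = d_i² (stations at z=0).
Subtracting the A sphere from B and C: z² cancels, leaving linear equations in x and y:
-133.2 x − 42.8 y = -6790.19
-63.0 x − 100.6 y = -2407.35
Solving: x ≈ 54.193, y ≈ -10.008 km (keep extra digits for the depth step; rounded: 54.2, -10.0).
Then from the A sphere: z² = 99.53² − (x − 16.9)² − (y − 68.5)² with x = 54.193, y = -10.008, so z ≈ 48.497 ≈ 48.5 km.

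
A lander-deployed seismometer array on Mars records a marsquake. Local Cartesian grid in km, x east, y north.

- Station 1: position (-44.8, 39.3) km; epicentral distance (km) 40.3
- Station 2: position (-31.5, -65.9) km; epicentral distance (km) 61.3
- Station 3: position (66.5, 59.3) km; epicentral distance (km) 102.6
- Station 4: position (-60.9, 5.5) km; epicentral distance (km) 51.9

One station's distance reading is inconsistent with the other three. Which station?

Station 1

Solve using three stations at a time. Using Station 2, Station 3, Station 4 (subtract circle equations pairwise → linear system) gives (x, y) ≈ (-10.8, -8.2).
Distances from that point to each station vs reported:
  Station 1: calculated 58.4 vs reported 40.3 → residual 18.1 km
  Station 2: calculated 61.3 vs reported 61.3 → residual 0.0 km
  Station 3: calculated 102.6 vs reported 102.6 → residual 0.0 km
  Station 4: calculated 51.9 vs reported 51.9 → residual 0.0 km
Station 2, Station 3, Station 4 are mutually consistent (residuals ≈ 0); Station 1 is off by 18.1 km.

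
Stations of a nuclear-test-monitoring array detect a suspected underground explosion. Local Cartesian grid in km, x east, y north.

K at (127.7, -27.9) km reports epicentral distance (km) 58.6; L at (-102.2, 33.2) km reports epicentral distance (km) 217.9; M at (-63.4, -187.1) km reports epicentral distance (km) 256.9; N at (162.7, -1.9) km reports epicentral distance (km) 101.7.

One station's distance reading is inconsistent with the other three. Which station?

Solve using three stations at a time. Using K, L, N (subtract circle equations pairwise → linear system) gives (x, y) ≈ (88.8, -71.8).
Distances from that point to each station vs reported:
  K: calculated 58.7 vs reported 58.6 → residual 0.1 km
  L: calculated 217.9 vs reported 217.9 → residual 0.0 km
  M: calculated 190.9 vs reported 256.9 → residual 66.0 km
  N: calculated 101.7 vs reported 101.7 → residual 0.0 km
K, L, N are mutually consistent (residuals ≈ 0); M is off by 66.0 km.

M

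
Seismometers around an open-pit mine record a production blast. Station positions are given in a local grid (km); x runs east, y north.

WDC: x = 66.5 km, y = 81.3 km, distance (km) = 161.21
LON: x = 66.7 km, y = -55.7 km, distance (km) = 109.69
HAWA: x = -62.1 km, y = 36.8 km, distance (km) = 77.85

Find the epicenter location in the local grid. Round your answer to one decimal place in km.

Circle about each station: (x − 66.5)² + (y − 81.3)² = 161.21²; (x − 66.7)² + (y + 55.7)² = 109.69²; (x + 62.1)² + (y − 36.8)² = 77.85².
Subtracting the WDC equation from the LON and HAWA equations removes the quadratic terms:
0.4 x − 274.0 y = 10476.21
-257.2 x − 89.0 y = 14106.75
Solving the 2×2 system: x ≈ -41.6, y ≈ -38.3 km.

-41.6 km east, -38.3 km north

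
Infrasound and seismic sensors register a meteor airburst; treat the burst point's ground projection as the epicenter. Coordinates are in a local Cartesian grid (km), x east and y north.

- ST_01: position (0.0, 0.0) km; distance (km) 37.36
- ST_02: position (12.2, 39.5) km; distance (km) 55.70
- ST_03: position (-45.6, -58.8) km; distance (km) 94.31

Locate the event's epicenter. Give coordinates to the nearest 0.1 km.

35.7 km east, -11.0 km north

Circle about each station: x² + y² = 37.36²; (x − 12.2)² + (y − 39.5)² = 55.70²; (x + 45.6)² + (y + 58.8)² = 94.31².
Subtracting the ST_01 equation from the ST_02 and ST_03 equations removes the quadratic terms:
24.4 x + 79.0 y = 2.37
-91.2 x − 117.6 y = -1961.81
Solving the 2×2 system: x ≈ 35.7, y ≈ -11.0 km.
Check against ST_01 (with the unrounded x, y): √(x²+y²) = 37.34 ≈ 37.36 km. ✓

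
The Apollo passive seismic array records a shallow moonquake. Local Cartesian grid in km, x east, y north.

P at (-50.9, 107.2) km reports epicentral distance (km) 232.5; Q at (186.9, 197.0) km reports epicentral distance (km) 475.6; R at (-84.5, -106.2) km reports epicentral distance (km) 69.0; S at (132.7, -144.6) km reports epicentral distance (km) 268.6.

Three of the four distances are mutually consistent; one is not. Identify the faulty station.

Solve using three stations at a time. Using Q, R, S (subtract circle equations pairwise → linear system) gives (x, y) ≈ (-135.8, -152.4).
Distances from that point to each station vs reported:
  P: calculated 273.1 vs reported 232.5 → residual 40.6 km
  Q: calculated 475.6 vs reported 475.6 → residual 0.0 km
  R: calculated 69.0 vs reported 69.0 → residual 0.0 km
  S: calculated 268.6 vs reported 268.6 → residual 0.0 km
Q, R, S are mutually consistent (residuals ≈ 0); P is off by 40.6 km.

P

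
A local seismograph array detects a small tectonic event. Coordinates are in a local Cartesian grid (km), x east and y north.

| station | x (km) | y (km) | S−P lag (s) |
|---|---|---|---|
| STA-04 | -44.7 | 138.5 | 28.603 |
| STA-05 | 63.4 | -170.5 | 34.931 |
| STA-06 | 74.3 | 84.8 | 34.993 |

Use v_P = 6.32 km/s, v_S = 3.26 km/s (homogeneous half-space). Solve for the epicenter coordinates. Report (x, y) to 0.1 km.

x ≈ -128.7 km, y ≈ -34.8 km

Distance from S−P lag: d = Δt · v_P v_S / (v_P − v_S) = Δt · (6.32·3.26)/(6.32−3.26) ≈ 6.7331·Δt.
So d_STA-04 = 192.59, d_STA-05 = 235.19, d_STA-06 = 235.61 km.
Circle about each station: (x + 44.7)² + (y − 138.5)² = 192.59²; (x − 63.4)² + (y + 170.5)² = 235.19²; (x − 74.3)² + (y − 84.8)² = 235.61².
Subtracting the STA-04 equation from the STA-05 and STA-06 equations removes the quadratic terms:
216.2 x − 618.0 y = -6313.96
238.0 x − 107.4 y = -26889.97
Solving the 2×2 system: x ≈ -128.7, y ≈ -34.8 km.
Check against STA-04 (with the unrounded x, y): √((x + 44.7)²+(y − 138.5)²) = 192.58 ≈ 192.59 km. ✓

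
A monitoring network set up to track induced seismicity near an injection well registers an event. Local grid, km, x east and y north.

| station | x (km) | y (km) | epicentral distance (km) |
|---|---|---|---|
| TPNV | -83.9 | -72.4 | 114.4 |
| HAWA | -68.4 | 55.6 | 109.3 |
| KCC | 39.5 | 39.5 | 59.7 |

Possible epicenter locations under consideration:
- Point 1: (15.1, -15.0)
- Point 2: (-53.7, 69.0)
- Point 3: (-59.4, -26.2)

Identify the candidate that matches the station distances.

For each candidate, compare |candidate − station| to the reported distance:
Point 1: residuals TPNV 0.0, HAWA 0.0, KCC 0.0 → max 0.0 km
Point 2: residuals TPNV 30.2, HAWA 89.4, KCC 38.1 → max 89.4 km
Point 3: residuals TPNV 62.1, HAWA 27.0, KCC 59.0 → max 62.1 km
Only Point 1 has all residuals ≈ 0.

Point 1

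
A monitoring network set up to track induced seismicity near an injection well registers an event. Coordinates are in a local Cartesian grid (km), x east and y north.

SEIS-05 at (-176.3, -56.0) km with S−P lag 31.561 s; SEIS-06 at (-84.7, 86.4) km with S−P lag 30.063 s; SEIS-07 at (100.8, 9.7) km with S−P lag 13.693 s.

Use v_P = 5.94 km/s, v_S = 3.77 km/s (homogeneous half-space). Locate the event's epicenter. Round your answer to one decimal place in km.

Distance from S−P lag: d = Δt · v_P v_S / (v_P − v_S) = Δt · (5.94·3.77)/(5.94−3.77) ≈ 10.3197·Δt.
So d_SEIS-05 = 325.70, d_SEIS-06 = 310.24, d_SEIS-07 = 141.31 km.
Circle about each station: (x + 176.3)² + (y + 56.0)² = 325.70²; (x + 84.7)² + (y − 86.4)² = 310.24²; (x − 100.8)² + (y − 9.7)² = 141.31².
Subtracting the SEIS-05 equation from the SEIS-06 and SEIS-07 equations removes the quadratic terms:
183.2 x + 284.8 y = -9747.01
554.2 x + 131.4 y = 62149.01
Solving the 2×2 system: x ≈ 141.9, y ≈ -125.5 km.
Check against SEIS-05 (with the unrounded x, y): √((x + 176.3)²+(y + 56.0)²) = 325.70 ≈ 325.70 km. ✓

141.9 km east, -125.5 km north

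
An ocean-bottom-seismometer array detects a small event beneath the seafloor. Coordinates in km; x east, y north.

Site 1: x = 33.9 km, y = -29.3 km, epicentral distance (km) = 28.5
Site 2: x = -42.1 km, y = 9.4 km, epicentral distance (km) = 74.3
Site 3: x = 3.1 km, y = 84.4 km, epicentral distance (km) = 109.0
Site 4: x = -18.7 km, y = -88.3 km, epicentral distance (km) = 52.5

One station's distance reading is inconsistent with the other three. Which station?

Site 3

Solve using three stations at a time. Using Site 1, Site 2, Site 4 (subtract circle equations pairwise → linear system) gives (x, y) ≈ (9.5, -44.0).
Distances from that point to each station vs reported:
  Site 1: calculated 28.5 vs reported 28.5 → residual 0.0 km
  Site 2: calculated 74.3 vs reported 74.3 → residual 0.0 km
  Site 3: calculated 128.6 vs reported 109.0 → residual 19.6 km
  Site 4: calculated 52.5 vs reported 52.5 → residual 0.0 km
Site 1, Site 2, Site 4 are mutually consistent (residuals ≈ 0); Site 3 is off by 19.6 km.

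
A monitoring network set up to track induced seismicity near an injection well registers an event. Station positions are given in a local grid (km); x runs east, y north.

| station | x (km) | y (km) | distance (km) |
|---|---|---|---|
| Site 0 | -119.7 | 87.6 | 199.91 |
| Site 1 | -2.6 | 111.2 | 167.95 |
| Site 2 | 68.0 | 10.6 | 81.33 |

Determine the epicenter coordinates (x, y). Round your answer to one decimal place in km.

Circle about each station: (x + 119.7)² + (y − 87.6)² = 199.91²; (x + 2.6)² + (y − 111.2)² = 167.95²; (x − 68.0)² + (y − 10.6)² = 81.33².
Subtracting pairs of circle equations eliminates x²+y² and gives linear equations (the radical axes):
234.2 x + 47.2 y = 2127.16
375.4 x − 154.0 y = 16083.95
Solving the 2×2 system: x ≈ 20.2, y ≈ -55.2 km.
Check against Site 0 (with the unrounded x, y): √((x + 119.7)²+(y − 87.6)²) = 199.90 ≈ 199.91 km. ✓

(20.2, -55.2)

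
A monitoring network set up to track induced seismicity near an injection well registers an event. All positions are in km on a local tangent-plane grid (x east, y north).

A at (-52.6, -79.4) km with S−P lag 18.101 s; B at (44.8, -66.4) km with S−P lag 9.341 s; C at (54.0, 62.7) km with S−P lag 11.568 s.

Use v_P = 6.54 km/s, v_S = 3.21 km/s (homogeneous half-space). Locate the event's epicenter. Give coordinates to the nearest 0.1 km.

Distance from S−P lag: d = Δt · v_P v_S / (v_P − v_S) = Δt · (6.54·3.21)/(6.54−3.21) ≈ 6.3043·Δt.
So d_A = 114.11, d_B = 58.89, d_C = 72.93 km.
Circle about each station: (x + 52.6)² + (y + 79.4)² = 114.11²; (x − 44.8)² + (y + 66.4)² = 58.89²; (x − 54.0)² + (y − 62.7)² = 72.93².
Subtracting the A equation from the B and C equations removes the quadratic terms:
194.8 x + 26.0 y = 6897.94
213.2 x + 284.2 y = 5478.48
Solving the 2×2 system: x ≈ 36.5, y ≈ -8.1 km.

36.5 km east, -8.1 km north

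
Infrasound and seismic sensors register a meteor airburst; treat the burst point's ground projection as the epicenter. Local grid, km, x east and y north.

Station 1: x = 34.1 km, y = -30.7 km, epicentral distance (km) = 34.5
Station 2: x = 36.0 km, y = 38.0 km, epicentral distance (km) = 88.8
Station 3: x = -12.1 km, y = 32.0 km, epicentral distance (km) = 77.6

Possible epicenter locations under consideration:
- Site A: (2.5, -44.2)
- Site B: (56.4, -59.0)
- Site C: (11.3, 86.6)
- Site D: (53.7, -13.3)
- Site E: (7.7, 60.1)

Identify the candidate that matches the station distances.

For each candidate, compare |candidate − station| to the reported distance:
Site A: residuals Station 1 0.1, Station 2 0.0, Station 3 0.0 → max 0.1 km
Site B: residuals Station 1 1.5, Station 2 10.3, Station 3 36.3 → max 36.3 km
Site C: residuals Station 1 85.0, Station 2 34.3, Station 3 18.2 → max 85.0 km
Site D: residuals Station 1 8.3, Station 2 34.5, Station 3 2.3 → max 34.5 km
Site E: residuals Station 1 60.1, Station 2 52.9, Station 3 43.2 → max 60.1 km
Only Site A has all residuals ≈ 0.

Site A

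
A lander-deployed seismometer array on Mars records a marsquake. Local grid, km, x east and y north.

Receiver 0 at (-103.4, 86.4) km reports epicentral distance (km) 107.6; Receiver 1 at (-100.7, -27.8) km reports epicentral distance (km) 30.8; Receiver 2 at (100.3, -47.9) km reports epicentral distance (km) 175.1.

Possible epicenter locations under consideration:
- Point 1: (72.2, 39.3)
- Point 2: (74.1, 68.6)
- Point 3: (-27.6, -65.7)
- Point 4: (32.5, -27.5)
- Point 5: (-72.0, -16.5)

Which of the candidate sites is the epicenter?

For each candidate, compare |candidate − station| to the reported distance:
Point 1: residuals Receiver 0 74.2, Receiver 1 154.7, Receiver 2 83.5 → max 154.7 km
Point 2: residuals Receiver 0 70.8, Receiver 1 168.8, Receiver 2 55.7 → max 168.8 km
Point 3: residuals Receiver 0 62.3, Receiver 1 51.5, Receiver 2 46.0 → max 62.3 km
Point 4: residuals Receiver 0 69.7, Receiver 1 102.4, Receiver 2 104.3 → max 104.3 km
Point 5: residuals Receiver 0 0.0, Receiver 1 0.0, Receiver 2 0.0 → max 0.0 km
Only Point 5 has all residuals ≈ 0.

Point 5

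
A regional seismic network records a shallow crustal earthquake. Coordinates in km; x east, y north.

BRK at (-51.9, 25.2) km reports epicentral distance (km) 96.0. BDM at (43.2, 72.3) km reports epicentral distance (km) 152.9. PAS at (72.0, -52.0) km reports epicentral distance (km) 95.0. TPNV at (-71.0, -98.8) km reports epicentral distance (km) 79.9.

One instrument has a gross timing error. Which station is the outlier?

TPNV

Solve using three stations at a time. Using BRK, BDM, PAS (subtract circle equations pairwise → linear system) gives (x, y) ≈ (-22.0, -66.0).
Distances from that point to each station vs reported:
  BRK: calculated 96.0 vs reported 96.0 → residual 0.0 km
  BDM: calculated 152.9 vs reported 152.9 → residual 0.0 km
  PAS: calculated 95.0 vs reported 95.0 → residual 0.0 km
  TPNV: calculated 59.0 vs reported 79.9 → residual 20.9 km
BRK, BDM, PAS are mutually consistent (residuals ≈ 0); TPNV is off by 20.9 km.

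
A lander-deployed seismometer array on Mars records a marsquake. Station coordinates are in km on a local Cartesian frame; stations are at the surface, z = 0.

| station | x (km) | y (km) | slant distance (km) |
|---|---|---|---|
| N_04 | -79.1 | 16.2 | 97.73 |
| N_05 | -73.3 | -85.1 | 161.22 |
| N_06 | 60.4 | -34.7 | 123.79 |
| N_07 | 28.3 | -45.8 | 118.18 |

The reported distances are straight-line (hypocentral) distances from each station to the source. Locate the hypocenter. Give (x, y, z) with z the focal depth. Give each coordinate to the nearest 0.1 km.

x ≈ -8.2 km, y ≈ 50.6 km, depth ≈ 57.8 km

Each station gives a sphere (x−x_i)² + (y−y_i)² + z² = d_i² (stations at z=0).
Subtracting the N_04 sphere from N_05 and N_06: z² cancels, leaving linear equations in x and y:
11.6 x − 202.6 y = -10345.09
279.0 x − 101.8 y = -7439.81
Solving: x ≈ -8.206, y ≈ 50.592 km (keep extra digits for the depth step; rounded: -8.2, 50.6).
Then from the N_04 sphere: z² = 97.73² − (x + 79.1)² − (y − 16.2)² with x = -8.206, y = 50.592, so z ≈ 57.813 ≈ 57.8 km.
Check against N_07 (with the unrounded solution): distance 118.18 ≈ 118.18 km. ✓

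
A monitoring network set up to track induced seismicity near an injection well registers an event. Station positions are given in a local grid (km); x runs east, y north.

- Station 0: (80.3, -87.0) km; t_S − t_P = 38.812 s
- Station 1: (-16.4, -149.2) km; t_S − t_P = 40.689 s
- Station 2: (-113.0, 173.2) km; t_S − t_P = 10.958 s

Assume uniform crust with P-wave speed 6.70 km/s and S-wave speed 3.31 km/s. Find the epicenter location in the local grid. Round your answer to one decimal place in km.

x ≈ -81.1 km, y ≈ 109.0 km

Distance from S−P lag: d = Δt · v_P v_S / (v_P − v_S) = Δt · (6.70·3.31)/(6.70−3.31) ≈ 6.5419·Δt.
So d_Station 0 = 253.90, d_Station 1 = 266.18, d_Station 2 = 71.69 km.
Circle about each station: (x − 80.3)² + (y + 87.0)² = 253.90²; (x + 16.4)² + (y + 149.2)² = 266.18²; (x + 113.0)² + (y − 173.2)² = 71.69².
Subtracting the Station 0 equation from the Station 1 and Station 2 equations removes the quadratic terms:
-193.4 x − 124.4 y = 2125.93
-386.6 x + 520.4 y = 88075.90
Solving the 2×2 system: x ≈ -81.1, y ≈ 109.0 km.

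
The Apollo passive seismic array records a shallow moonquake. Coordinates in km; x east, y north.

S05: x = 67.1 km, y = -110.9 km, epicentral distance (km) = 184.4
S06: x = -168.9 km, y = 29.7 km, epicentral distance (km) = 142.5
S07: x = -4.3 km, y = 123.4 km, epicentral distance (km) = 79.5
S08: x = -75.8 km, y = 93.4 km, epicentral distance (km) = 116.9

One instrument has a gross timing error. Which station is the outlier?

S08

Solve using three stations at a time. Using S05, S06, S07 (subtract circle equations pairwise → linear system) gives (x, y) ≈ (-27.5, 47.4).
Distances from that point to each station vs reported:
  S05: calculated 184.4 vs reported 184.4 → residual 0.0 km
  S06: calculated 142.5 vs reported 142.5 → residual 0.0 km
  S07: calculated 79.5 vs reported 79.5 → residual 0.0 km
  S08: calculated 66.7 vs reported 116.9 → residual 50.2 km
S05, S06, S07 are mutually consistent (residuals ≈ 0); S08 is off by 50.2 km.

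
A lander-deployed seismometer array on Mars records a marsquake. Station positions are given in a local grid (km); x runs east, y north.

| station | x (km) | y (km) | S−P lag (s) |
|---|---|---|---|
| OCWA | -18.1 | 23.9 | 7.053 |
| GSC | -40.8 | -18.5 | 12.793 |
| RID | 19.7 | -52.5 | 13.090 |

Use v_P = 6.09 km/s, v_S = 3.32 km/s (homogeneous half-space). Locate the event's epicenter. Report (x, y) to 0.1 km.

29.9 km east, 42.5 km north

Distance from S−P lag: d = Δt · v_P v_S / (v_P − v_S) = Δt · (6.09·3.32)/(6.09−3.32) ≈ 7.2992·Δt.
So d_OCWA = 51.48, d_GSC = 93.38, d_RID = 95.55 km.
Circle about each station: (x + 18.1)² + (y − 23.9)² = 51.48²; (x + 40.8)² + (y + 18.5)² = 93.38²; (x − 19.7)² + (y + 52.5)² = 95.55².
Subtracting pairs of circle equations eliminates x²+y² and gives linear equations (the radical axes):
-45.4 x − 84.8 y = -4961.56
75.6 x − 152.8 y = -4234.09
Solving the 2×2 system: x ≈ 29.9, y ≈ 42.5 km.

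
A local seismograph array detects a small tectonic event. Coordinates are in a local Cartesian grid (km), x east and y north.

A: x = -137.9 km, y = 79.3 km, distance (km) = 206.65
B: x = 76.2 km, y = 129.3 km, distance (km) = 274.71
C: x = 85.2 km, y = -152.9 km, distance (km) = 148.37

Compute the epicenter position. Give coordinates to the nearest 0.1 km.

Circle about each station: (x + 137.9)² + (y − 79.3)² = 206.65²; (x − 76.2)² + (y − 129.3)² = 274.71²; (x − 85.2)² + (y + 152.9)² = 148.37².
Subtracting the A equation from the B and C equations removes the quadratic terms:
428.2 x + 100.0 y = -35541.33
446.2 x − 464.4 y = 26023.12
Solving the 2×2 system: x ≈ -57.1, y ≈ -110.9 km.
Check against A (with the unrounded x, y): √((x + 137.9)²+(y − 79.3)²) = 206.65 ≈ 206.65 km. ✓

-57.1 km east, -110.9 km north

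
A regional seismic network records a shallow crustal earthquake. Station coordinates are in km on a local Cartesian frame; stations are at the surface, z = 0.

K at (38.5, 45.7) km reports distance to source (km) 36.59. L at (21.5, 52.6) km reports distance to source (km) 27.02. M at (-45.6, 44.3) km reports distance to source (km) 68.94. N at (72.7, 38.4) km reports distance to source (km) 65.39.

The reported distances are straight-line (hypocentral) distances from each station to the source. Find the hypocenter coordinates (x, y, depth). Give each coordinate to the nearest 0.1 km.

(16.5, 60.0, 25.5)

Each station gives a sphere (x−x_i)² + (y−y_i)² + z² = d_i² (stations at z=0).
Subtracting the K sphere from L and M: z² cancels, leaving linear equations in x and y:
-34.0 x + 13.8 y = 267.02
-168.2 x − 2.8 y = -2942.79
Solving: x ≈ 16.497, y ≈ 59.994 km (keep extra digits for the depth step; rounded: 16.5, 60.0).
Then from the K sphere: z² = 36.59² − (x − 38.5)² − (y − 45.7)² with x = 16.497, y = 59.994, so z ≈ 25.503 ≈ 25.5 km.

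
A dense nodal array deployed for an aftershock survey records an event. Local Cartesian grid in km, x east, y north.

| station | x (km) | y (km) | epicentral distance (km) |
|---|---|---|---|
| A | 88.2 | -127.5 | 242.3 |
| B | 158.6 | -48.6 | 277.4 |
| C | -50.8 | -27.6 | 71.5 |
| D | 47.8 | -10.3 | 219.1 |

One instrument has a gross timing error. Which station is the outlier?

D

Solve using three stations at a time. Using A, B, C (subtract circle equations pairwise → linear system) gives (x, y) ≈ (-113.1, 7.4).
Distances from that point to each station vs reported:
  A: calculated 242.3 vs reported 242.3 → residual 0.0 km
  B: calculated 277.4 vs reported 277.4 → residual 0.0 km
  C: calculated 71.4 vs reported 71.5 → residual 0.1 km
  D: calculated 161.8 vs reported 219.1 → residual 57.3 km
A, B, C are mutually consistent (residuals ≈ 0); D is off by 57.3 km.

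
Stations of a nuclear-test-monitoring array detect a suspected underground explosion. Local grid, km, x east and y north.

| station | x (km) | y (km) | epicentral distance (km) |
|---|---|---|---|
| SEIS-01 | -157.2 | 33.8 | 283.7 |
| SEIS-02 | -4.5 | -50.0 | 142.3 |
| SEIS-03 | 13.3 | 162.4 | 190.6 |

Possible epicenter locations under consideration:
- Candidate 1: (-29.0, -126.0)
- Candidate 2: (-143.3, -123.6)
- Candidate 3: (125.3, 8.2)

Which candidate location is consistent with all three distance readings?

Candidate 3

For each candidate, compare |candidate − station| to the reported distance:
Candidate 1: residuals SEIS-01 78.8, SEIS-02 62.4, SEIS-03 100.9 → max 100.9 km
Candidate 2: residuals SEIS-01 125.7, SEIS-02 14.8, SEIS-03 135.5 → max 135.5 km
Candidate 3: residuals SEIS-01 0.0, SEIS-02 0.0, SEIS-03 0.0 → max 0.0 km
Only Candidate 3 has all residuals ≈ 0.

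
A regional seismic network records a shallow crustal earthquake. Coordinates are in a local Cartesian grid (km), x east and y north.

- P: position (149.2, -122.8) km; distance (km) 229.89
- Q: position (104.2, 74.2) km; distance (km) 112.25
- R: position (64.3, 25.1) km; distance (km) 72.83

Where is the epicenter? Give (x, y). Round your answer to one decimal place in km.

(-4.9, 47.8)

Circle about each station: (x − 149.2)² + (y + 122.8)² = 229.89²; (x − 104.2)² + (y − 74.2)² = 112.25²; (x − 64.3)² + (y − 25.1)² = 72.83².
Subtracting the P equation from the Q and R equations removes the quadratic terms:
-90.0 x + 394.0 y = 19272.15
-169.8 x + 295.8 y = 14969.22
Solving the 2×2 system: x ≈ -4.9, y ≈ 47.8 km.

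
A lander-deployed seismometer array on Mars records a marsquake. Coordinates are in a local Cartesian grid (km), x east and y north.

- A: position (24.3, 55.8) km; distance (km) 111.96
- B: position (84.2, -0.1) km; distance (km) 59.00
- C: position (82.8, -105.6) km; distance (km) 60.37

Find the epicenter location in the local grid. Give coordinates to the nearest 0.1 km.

Circle about each station: (x − 24.3)² + (y − 55.8)² = 111.96²; (x − 84.2)² + (y + 0.1)² = 59.00²; (x − 82.8)² + (y + 105.6)² = 60.37².
Subtracting pairs of circle equations eliminates x²+y² and gives linear equations (the radical axes):
119.8 x − 111.8 y = 12439.56
117.0 x − 322.8 y = 23193.57
Solving the 2×2 system: x ≈ 55.6, y ≈ -51.7 km.

55.6 km east, -51.7 km north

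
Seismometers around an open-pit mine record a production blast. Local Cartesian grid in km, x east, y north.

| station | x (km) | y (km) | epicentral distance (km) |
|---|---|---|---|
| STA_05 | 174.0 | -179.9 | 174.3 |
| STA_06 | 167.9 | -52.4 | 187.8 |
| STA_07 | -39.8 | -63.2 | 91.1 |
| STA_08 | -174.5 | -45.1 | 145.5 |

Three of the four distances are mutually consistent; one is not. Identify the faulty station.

STA_08

Solve using three stations at a time. Using STA_05, STA_06, STA_07 (subtract circle equations pairwise → linear system) gives (x, y) ≈ (3.6, -143.3).
Distances from that point to each station vs reported:
  STA_05: calculated 174.3 vs reported 174.3 → residual 0.0 km
  STA_06: calculated 187.8 vs reported 187.8 → residual 0.0 km
  STA_07: calculated 91.1 vs reported 91.1 → residual 0.0 km
  STA_08: calculated 203.4 vs reported 145.5 → residual 57.9 km
STA_05, STA_06, STA_07 are mutually consistent (residuals ≈ 0); STA_08 is off by 57.9 km.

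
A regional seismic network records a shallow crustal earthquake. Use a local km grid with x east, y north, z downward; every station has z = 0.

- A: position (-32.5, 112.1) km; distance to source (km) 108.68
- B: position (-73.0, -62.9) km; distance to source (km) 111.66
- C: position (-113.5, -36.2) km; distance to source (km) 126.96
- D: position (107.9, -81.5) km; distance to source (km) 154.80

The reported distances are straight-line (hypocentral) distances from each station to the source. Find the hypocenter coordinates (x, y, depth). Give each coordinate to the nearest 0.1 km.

x ≈ -5.3 km, y ≈ 15.5 km, depth ≈ 41.7 km

Each station gives a sphere (x−x_i)² + (y−y_i)² + z² = d_i² (stations at z=0).
Subtracting the A sphere from B and C: z² cancels, leaving linear equations in x and y:
-81.0 x − 350.0 y = -4993.86
-162.0 x − 296.6 y = -3737.47
Solving: x ≈ -5.297, y ≈ 15.494 km (keep extra digits for the depth step; rounded: -5.3, 15.5).
Then from the A sphere: z² = 108.68² − (x + 32.5)² − (y − 112.1)² with x = -5.297, y = 15.494, so z ≈ 41.697 ≈ 41.7 km.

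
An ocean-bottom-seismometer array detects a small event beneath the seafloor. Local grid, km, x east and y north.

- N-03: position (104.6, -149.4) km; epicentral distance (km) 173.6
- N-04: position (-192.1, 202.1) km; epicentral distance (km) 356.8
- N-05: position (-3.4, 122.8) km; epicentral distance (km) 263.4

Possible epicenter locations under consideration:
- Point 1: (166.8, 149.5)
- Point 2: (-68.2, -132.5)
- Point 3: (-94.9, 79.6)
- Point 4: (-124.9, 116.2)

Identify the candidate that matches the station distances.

Point 2

For each candidate, compare |candidate − station| to the reported distance:
Point 1: residuals N-03 131.7, N-04 5.9, N-05 91.1 → max 131.7 km
Point 2: residuals N-03 0.0, N-04 0.0, N-05 0.0 → max 0.0 km
Point 3: residuals N-03 130.1, N-04 200.4, N-05 162.2 → max 200.4 km
Point 4: residuals N-03 177.4, N-04 247.7, N-05 141.7 → max 247.7 km
Only Point 2 has all residuals ≈ 0.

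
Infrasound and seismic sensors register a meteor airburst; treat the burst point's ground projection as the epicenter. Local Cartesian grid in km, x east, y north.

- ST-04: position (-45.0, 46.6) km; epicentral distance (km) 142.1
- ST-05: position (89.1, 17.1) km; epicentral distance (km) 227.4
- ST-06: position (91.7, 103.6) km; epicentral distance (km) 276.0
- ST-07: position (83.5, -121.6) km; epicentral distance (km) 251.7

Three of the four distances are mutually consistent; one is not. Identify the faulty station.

Solve using three stations at a time. Using ST-04, ST-05, ST-06 (subtract circle equations pairwise → linear system) gives (x, y) ≈ (-118.9, -74.8).
Distances from that point to each station vs reported:
  ST-04: calculated 142.1 vs reported 142.1 → residual 0.0 km
  ST-05: calculated 227.4 vs reported 227.4 → residual 0.0 km
  ST-06: calculated 276.0 vs reported 276.0 → residual 0.0 km
  ST-07: calculated 207.8 vs reported 251.7 → residual 43.9 km
ST-04, ST-05, ST-06 are mutually consistent (residuals ≈ 0); ST-07 is off by 43.9 km.

ST-07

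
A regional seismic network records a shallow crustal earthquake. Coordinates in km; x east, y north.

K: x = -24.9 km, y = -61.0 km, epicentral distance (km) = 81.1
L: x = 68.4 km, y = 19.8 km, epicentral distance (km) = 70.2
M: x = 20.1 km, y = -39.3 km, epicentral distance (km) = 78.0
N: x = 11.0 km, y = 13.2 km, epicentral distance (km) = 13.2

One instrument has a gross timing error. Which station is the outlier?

Solve using three stations at a time. Using K, L, N (subtract circle equations pairwise → linear system) gives (x, y) ≈ (-1.7, 16.7).
Distances from that point to each station vs reported:
  K: calculated 81.1 vs reported 81.1 → residual 0.0 km
  L: calculated 70.2 vs reported 70.2 → residual 0.0 km
  M: calculated 60.1 vs reported 78.0 → residual 17.9 km
  N: calculated 13.2 vs reported 13.2 → residual 0.0 km
K, L, N are mutually consistent (residuals ≈ 0); M is off by 17.9 km.

M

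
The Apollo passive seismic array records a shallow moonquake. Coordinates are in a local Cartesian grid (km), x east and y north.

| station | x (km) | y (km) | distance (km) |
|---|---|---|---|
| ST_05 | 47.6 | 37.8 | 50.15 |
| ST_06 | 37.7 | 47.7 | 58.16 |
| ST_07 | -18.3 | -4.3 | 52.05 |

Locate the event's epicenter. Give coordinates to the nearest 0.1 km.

Circle about each station: (x − 47.6)² + (y − 37.8)² = 50.15²; (x − 37.7)² + (y − 47.7)² = 58.16²; (x + 18.3)² + (y + 4.3)² = 52.05².
Subtracting pairs of circle equations eliminates x²+y² and gives linear equations (the radical axes):
-19.8 x + 19.8 y = -865.58
-131.8 x − 84.2 y = -3535.40
Solving the 2×2 system: x ≈ 33.4, y ≈ -10.3 km.
Check against ST_05 (with the unrounded x, y): √((x − 47.6)²+(y − 37.8)²) = 50.16 ≈ 50.15 km. ✓

(33.4, -10.3)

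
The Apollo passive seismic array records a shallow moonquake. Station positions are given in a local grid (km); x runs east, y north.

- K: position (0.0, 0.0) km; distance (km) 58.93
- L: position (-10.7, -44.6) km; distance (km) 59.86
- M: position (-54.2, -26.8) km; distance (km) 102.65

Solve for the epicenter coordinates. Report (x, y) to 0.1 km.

48.2 km east, -33.9 km north

Circle about each station: x² + y² = 58.93²; (x + 10.7)² + (y + 44.6)² = 59.86²; (x + 54.2)² + (y + 26.8)² = 102.65².
Subtracting the K equation from the L and M equations removes the quadratic terms:
-21.4 x − 89.2 y = 1993.18
-108.4 x − 53.6 y = -3408.40
Solving the 2×2 system: x ≈ 48.2, y ≈ -33.9 km.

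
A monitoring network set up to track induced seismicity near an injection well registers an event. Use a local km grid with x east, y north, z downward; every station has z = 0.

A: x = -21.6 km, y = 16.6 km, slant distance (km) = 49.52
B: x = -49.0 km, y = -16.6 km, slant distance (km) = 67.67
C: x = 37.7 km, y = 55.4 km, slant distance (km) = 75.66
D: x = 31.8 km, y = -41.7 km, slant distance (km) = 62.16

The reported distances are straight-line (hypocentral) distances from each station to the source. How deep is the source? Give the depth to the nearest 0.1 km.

Each station gives a sphere (x−x_i)² + (y−y_i)² + z² = d_i² (stations at z=0).
Subtracting the A sphere from B and C: z² cancels, leaving linear equations in x and y:
-54.8 x − 66.4 y = -192.56
118.6 x + 77.6 y = 476.12
Solving: x ≈ 4.602, y ≈ -0.898 km (keep extra digits for the depth step; rounded: 4.6, -0.9).
Then from the A sphere: z² = 49.52² − (x + 21.6)² − (y − 16.6)² with x = 4.602, y = -0.898, so z ≈ 38.203 ≈ 38.2 km.
Check against D (with the unrounded solution): distance 62.16 ≈ 62.16 km. ✓

38.2 km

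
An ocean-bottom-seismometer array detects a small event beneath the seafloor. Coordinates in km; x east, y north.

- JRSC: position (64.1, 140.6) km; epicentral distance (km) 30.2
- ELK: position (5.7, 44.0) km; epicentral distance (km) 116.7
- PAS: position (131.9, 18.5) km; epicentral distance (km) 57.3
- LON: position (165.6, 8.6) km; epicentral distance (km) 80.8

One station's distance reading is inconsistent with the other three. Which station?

Solve using three stations at a time. Using ELK, PAS, LON (subtract circle equations pairwise → linear system) gives (x, y) ≈ (118.5, 74.3).
Distances from that point to each station vs reported:
  JRSC: calculated 85.7 vs reported 30.2 → residual 55.5 km
  ELK: calculated 116.8 vs reported 116.7 → residual 0.1 km
  PAS: calculated 57.4 vs reported 57.3 → residual 0.1 km
  LON: calculated 80.9 vs reported 80.8 → residual 0.1 km
ELK, PAS, LON are mutually consistent (residuals ≈ 0); JRSC is off by 55.5 km.

JRSC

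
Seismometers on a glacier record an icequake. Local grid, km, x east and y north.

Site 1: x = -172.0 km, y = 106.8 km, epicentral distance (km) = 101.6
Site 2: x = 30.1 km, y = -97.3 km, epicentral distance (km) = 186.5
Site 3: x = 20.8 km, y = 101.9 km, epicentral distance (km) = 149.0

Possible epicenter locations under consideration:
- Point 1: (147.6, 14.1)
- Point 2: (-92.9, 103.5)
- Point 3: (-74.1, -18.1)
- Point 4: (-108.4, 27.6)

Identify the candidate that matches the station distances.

For each candidate, compare |candidate − station| to the reported distance:
Point 1: residuals Site 1 231.2, Site 2 24.6, Site 3 5.2 → max 231.2 km
Point 2: residuals Site 1 22.4, Site 2 49.0, Site 3 35.3 → max 49.0 km
Point 3: residuals Site 1 57.1, Site 2 55.6, Site 3 4.0 → max 57.1 km
Point 4: residuals Site 1 0.0, Site 2 0.0, Site 3 0.0 → max 0.0 km
Only Point 4 has all residuals ≈ 0.

Point 4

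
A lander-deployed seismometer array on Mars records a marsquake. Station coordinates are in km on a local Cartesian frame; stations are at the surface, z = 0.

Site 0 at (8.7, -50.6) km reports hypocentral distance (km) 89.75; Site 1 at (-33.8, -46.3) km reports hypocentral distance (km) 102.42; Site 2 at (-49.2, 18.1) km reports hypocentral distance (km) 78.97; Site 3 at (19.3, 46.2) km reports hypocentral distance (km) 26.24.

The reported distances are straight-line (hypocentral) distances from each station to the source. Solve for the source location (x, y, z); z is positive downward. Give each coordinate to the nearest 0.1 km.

Each station gives a sphere (x−x_i)² + (y−y_i)² + z² = d_i² (stations at z=0).
Subtracting the Site 0 sphere from Site 1 and Site 2: z² cancels, leaving linear equations in x and y:
-85.0 x + 8.6 y = -1784.71
-115.8 x + 137.4 y = 1931.00
Solving: x ≈ 24.508, y ≈ 34.709 km (keep extra digits for the depth step; rounded: 24.5, 34.7).
Then from the Site 0 sphere: z² = 89.75² − (x − 8.7)² − (y + 50.6)² with x = 24.508, y = 34.709, so z ≈ 22.968 ≈ 23.0 km.
Check against Site 3 (with the unrounded solution): distance 26.20 ≈ 26.24 km. ✓

(24.5, 34.7, 23.0)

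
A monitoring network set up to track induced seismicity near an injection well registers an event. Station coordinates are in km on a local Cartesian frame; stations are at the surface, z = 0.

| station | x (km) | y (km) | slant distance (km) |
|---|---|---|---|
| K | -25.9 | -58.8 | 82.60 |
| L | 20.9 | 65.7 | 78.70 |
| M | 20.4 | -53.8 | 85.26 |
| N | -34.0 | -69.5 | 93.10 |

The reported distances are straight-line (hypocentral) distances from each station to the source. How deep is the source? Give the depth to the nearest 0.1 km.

Each station gives a sphere (x−x_i)² + (y−y_i)² + z² = d_i² (stations at z=0).
Subtracting the K sphere from L and M: z² cancels, leaving linear equations in x and y:
93.6 x + 249.0 y = 1254.12
92.6 x + 10.0 y = -1264.16
Solving: x ≈ -14.796, y ≈ 10.599 km (keep extra digits for the depth step; rounded: -14.8, 10.6).
Then from the K sphere: z² = 82.60² − (x + 25.9)² − (y + 58.8)² with x = -14.796, y = 10.599, so z ≈ 43.396 ≈ 43.4 km.
Check against N (with the unrounded solution): distance 93.10 ≈ 93.10 km. ✓

z ≈ 43.4 km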